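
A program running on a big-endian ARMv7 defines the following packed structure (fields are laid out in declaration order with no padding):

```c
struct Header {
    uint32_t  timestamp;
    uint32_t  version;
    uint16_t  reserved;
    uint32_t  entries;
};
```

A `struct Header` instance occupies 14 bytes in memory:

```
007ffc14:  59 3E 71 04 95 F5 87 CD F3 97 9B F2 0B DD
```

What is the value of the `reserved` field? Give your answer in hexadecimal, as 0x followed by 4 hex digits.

`reserved` follows `timestamp` (4 B), `version` (4 B), so it starts at offset 4 + 4 = 8 and occupies 2 bytes.
Bytes at offsets 8..9: F3 97.
Big-endian stores the most-significant byte at the lowest address.
The bytes are already most-significant first: 0xF397.

0xF397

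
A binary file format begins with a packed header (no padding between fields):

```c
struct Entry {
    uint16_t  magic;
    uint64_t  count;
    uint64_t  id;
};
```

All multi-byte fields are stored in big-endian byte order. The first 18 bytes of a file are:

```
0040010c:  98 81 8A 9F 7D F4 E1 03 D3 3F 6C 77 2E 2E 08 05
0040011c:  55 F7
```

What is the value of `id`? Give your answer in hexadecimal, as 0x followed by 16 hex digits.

0x6C772E2E080555F7

`id` follows `magic` (2 B), `count` (8 B), so it starts at offset 2 + 8 = 10 and occupies 8 bytes.
Bytes at offsets 10..17: 6C 77 2E 2E 08 05 55 F7.
Big-endian stores the most-significant byte at the lowest address.
The bytes are already most-significant first: 0x6C772E2E080555F7.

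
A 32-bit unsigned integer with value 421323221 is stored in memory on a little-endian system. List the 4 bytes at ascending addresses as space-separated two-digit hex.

421323221 in hexadecimal, padded to 32 bits, is 0x191CE1D5.
Split into bytes (most-significant first): 19 1C E1 D5.
Little-endian: lowest address holds the least-significant byte.
So at ascending addresses the bytes are D5 E1 1C 19.

D5 E1 1C 19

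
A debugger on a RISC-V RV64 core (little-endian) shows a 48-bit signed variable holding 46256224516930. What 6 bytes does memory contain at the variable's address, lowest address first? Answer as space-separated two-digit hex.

46256224516930 in hexadecimal, padded to 48 bits, is 0x2A11DDD4BB42.
Split into bytes (most-significant first): 2A 11 DD D4 BB 42.
Little-endian stores the least-significant byte at the lowest address.
So at ascending addresses the bytes are 42 BB D4 DD 11 2A.

42 BB D4 DD 11 2A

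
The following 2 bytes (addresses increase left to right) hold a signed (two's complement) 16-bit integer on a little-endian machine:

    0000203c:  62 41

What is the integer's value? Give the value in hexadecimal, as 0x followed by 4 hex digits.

0x4162

In little-endian order the low byte comes first in memory.
Reassemble most-significant byte first: 41 62 → 0x4162.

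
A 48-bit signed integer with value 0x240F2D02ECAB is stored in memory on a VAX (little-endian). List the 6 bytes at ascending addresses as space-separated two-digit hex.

AB EC 02 2D 0F 24

Split into bytes (most-significant first): 24 0F 2D 02 EC AB.
Little-endian: lowest address holds the least-significant byte.
So at ascending addresses the bytes are AB EC 02 2D 0F 24.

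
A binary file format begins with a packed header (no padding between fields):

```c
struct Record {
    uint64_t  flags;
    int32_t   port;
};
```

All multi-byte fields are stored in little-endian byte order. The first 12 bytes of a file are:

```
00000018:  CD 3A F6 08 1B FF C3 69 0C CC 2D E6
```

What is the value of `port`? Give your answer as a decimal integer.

-433206260

`port` follows `flags` (8 bytes), so it starts at byte offset 8 and occupies 4 bytes.
Bytes at offsets 8..11: 0C CC 2D E6.
Little-endian stores the least-significant byte at the lowest address.
Reassemble most-significant byte first: E6 2D CC 0C → 0xE62DCC0C.
Top bit is set, so as a signed 32-bit value this is 0xE62DCC0C − 2^32 = -433206260.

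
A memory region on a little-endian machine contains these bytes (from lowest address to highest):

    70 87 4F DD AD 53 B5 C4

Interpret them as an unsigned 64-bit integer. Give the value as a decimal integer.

14174327408425928560

In little-endian order the low byte comes first in memory.
Reassemble most-significant byte first: C4 B5 53 AD DD 4F 87 70 → 0xC4B553ADDD4F8770.
0xC4B553ADDD4F8770 = 14174327408425928560.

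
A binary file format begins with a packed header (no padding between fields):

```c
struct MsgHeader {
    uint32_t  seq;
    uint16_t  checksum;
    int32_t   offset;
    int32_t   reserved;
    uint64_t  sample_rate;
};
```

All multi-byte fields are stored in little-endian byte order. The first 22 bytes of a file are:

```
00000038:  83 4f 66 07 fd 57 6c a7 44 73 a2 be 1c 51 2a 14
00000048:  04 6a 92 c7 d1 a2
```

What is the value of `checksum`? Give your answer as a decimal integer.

22525

`checksum` follows `seq` (4 bytes), so it starts at byte offset 4 and occupies 2 bytes.
Bytes at offsets 4..5: FD 57.
Little-endian: lowest address holds the least-significant byte.
Reassemble most-significant byte first: 57 FD → 0x57FD.
0x57FD = 22525.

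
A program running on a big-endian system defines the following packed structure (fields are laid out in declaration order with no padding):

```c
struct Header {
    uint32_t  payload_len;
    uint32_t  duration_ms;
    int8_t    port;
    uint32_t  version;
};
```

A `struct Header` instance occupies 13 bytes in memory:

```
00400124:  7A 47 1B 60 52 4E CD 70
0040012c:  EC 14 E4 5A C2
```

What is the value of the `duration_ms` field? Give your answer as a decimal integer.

1380896112

`duration_ms` follows `payload_len` (4 bytes), so it starts at byte offset 4 and occupies 4 bytes.
Bytes at offsets 4..7: 52 4E CD 70.
Big-endian stores the most-significant byte at the lowest address.
The bytes are already most-significant first: 0x524ECD70.
0x524ECD70 = 1380896112.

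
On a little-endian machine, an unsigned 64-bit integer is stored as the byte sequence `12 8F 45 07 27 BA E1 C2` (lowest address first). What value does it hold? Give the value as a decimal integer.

14042709789906407186

Little-endian stores the least-significant byte at the lowest address.
Reassemble most-significant byte first: C2 E1 BA 27 07 45 8F 12 → 0xC2E1BA2707458F12.
0xC2E1BA2707458F12 = 14042709789906407186.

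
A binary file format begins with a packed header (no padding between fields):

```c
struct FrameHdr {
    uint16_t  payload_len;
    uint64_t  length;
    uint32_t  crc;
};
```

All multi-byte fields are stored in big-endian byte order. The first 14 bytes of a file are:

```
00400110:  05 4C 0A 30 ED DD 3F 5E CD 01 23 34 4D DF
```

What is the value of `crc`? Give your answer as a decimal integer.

590630367

`crc` follows `payload_len` (2 B), `length` (8 B), so it starts at offset 2 + 8 = 10 and occupies 4 bytes.
Bytes at offsets 10..13: 23 34 4D DF.
Big-endian: lowest address holds the most-significant byte.
The bytes are already most-significant first: 0x23344DDF.
0x23344DDF = 590630367.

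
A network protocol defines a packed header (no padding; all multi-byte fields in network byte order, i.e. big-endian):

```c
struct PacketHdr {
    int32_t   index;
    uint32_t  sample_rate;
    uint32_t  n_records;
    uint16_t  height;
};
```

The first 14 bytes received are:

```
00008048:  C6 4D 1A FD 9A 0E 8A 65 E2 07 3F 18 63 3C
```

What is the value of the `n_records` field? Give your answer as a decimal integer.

`n_records` follows `index` (4 B), `sample_rate` (4 B), so it starts at offset 4 + 4 = 8 and occupies 4 bytes.
Bytes at offsets 8..11: E2 07 3F 18.
Big-endian stores the most-significant byte at the lowest address.
The bytes are already most-significant first: 0xE2073F18.
0xE2073F18 = 3792125720.

3792125720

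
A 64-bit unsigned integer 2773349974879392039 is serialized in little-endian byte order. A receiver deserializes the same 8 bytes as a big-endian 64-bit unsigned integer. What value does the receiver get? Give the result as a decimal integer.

2833193774483209254

2773349974879392039 in 64-bit hexadecimal is 0x267CEB1BBA865127.
Stored little-endian, the bytes at ascending addresses are 27 51 86 BA 1B EB 7C 26.
Read back as big-endian, the last byte is least significant, giving 0x275186BA1BEB7C26.
0x275186BA1BEB7C26 = 2833193774483209254.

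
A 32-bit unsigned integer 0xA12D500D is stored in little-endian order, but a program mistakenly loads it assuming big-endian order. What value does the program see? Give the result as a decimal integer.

Stored little-endian, the bytes at ascending addresses are 0D 50 2D A1.
Read back as big-endian, the last byte is least significant, giving 0x0D502DA1.
0x0D502DA1 = 223358369.

223358369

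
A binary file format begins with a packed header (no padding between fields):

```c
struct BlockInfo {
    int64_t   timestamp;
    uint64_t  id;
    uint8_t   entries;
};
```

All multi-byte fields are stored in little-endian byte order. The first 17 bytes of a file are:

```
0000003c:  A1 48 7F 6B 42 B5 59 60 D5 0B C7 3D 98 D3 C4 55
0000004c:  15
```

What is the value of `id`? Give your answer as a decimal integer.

6180297239484107733

`id` follows `timestamp` (8 bytes), so it starts at byte offset 8 and occupies 8 bytes.
Bytes at offsets 8..15: D5 0B C7 3D 98 D3 C4 55.
Little-endian stores the least-significant byte at the lowest address.
Reassemble most-significant byte first: 55 C4 D3 98 3D C7 0B D5 → 0x55C4D3983DC70BD5.
0x55C4D3983DC70BD5 = 6180297239484107733.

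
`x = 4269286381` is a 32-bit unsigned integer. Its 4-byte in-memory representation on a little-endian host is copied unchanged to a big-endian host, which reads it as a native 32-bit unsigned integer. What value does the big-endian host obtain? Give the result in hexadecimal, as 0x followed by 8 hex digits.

4269286381 in 32-bit hexadecimal is 0xFE7823ED.
Stored little-endian, the bytes at ascending addresses are ED 23 78 FE.
Read back as big-endian, the last byte is least significant, giving 0xED2378FE.

0xED2378FE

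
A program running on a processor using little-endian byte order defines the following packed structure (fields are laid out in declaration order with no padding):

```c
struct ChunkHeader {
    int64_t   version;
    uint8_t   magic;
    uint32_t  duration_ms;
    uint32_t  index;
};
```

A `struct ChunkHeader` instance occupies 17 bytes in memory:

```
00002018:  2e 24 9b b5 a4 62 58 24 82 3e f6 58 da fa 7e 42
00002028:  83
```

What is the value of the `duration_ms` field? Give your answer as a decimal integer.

`duration_ms` follows `version` (8 B), `magic` (1 B), so it starts at offset 8 + 1 = 9 and occupies 4 bytes.
Bytes at offsets 9..12: 3E F6 58 DA.
In little-endian order the low byte comes first in memory.
Reassemble most-significant byte first: DA 58 F6 3E → 0xDA58F63E.
0xDA58F63E = 3663263294.

3663263294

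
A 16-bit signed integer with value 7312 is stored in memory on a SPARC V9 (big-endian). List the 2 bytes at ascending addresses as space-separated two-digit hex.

7312 in hexadecimal, padded to 16 bits, is 0x1C90.
Split into bytes (most-significant first): 1C 90.
In big-endian order the high byte comes first in memory.
So the memory order matches the most-significant-first order: 1C 90.

1C 90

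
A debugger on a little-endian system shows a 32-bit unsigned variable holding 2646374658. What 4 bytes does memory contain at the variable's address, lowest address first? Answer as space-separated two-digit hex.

02 79 BC 9D

2646374658 in hexadecimal, padded to 32 bits, is 0x9DBC7902.
Split into bytes (most-significant first): 9D BC 79 02.
Little-endian stores the least-significant byte at the lowest address.
So at ascending addresses the bytes are 02 79 BC 9D.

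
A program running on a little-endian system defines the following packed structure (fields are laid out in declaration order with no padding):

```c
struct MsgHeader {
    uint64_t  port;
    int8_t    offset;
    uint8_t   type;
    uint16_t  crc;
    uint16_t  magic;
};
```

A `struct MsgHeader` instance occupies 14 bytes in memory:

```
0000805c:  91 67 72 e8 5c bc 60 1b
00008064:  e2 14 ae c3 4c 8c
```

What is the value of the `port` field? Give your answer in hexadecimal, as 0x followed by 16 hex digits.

`port` is the first field, at byte offset 0, occupying 8 bytes.
Bytes at offsets 0..7: 91 67 72 E8 5C BC 60 1B.
In little-endian order the low byte comes first in memory.
Reassemble most-significant byte first: 1B 60 BC 5C E8 72 67 91 → 0x1B60BC5CE8726791.

0x1B60BC5CE8726791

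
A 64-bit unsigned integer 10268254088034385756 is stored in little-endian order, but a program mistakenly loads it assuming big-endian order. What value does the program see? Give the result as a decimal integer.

6701283148139495566

10268254088034385756 in 64-bit hexadecimal is 0x8E802AB084BDFF5C.
Stored little-endian, the bytes at ascending addresses are 5C FF BD 84 B0 2A 80 8E.
Read back as big-endian, the last byte is least significant, giving 0x5CFFBD84B02A808E.
0x5CFFBD84B02A808E = 6701283148139495566.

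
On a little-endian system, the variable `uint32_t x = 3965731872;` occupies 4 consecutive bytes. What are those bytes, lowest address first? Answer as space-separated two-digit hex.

20 44 60 EC

3965731872 in hexadecimal, padded to 32 bits, is 0xEC604420.
Split into bytes (most-significant first): EC 60 44 20.
Little-endian stores the least-significant byte at the lowest address.
So at ascending addresses the bytes are 20 44 60 EC.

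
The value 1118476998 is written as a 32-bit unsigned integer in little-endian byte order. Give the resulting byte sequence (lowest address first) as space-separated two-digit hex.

1118476998 in hexadecimal, padded to 32 bits, is 0x42AA9AC6.
Split into bytes (most-significant first): 42 AA 9A C6.
Little-endian: lowest address holds the least-significant byte.
So at ascending addresses the bytes are C6 9A AA 42.

C6 9A AA 42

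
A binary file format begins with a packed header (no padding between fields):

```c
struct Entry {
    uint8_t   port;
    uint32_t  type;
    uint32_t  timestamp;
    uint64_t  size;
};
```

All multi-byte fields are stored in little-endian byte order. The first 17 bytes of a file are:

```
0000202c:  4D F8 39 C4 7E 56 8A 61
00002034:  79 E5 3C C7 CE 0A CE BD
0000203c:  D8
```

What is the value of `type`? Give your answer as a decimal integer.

2126789112

`type` follows `port` (1 byte), so it starts at byte offset 1 and occupies 4 bytes.
Bytes at offsets 1..4: F8 39 C4 7E.
Little-endian stores the least-significant byte at the lowest address.
Reassemble most-significant byte first: 7E C4 39 F8 → 0x7EC439F8.
0x7EC439F8 = 2126789112.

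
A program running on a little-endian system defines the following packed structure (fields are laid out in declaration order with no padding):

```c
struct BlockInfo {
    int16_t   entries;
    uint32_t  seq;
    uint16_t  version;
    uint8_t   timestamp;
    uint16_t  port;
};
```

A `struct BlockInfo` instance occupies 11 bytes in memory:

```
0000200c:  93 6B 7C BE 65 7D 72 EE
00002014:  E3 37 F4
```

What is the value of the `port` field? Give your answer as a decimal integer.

`port` follows `entries` (2 B), `seq` (4 B), `version` (2 B), `timestamp` (1 B), so it starts at offset 2 + 4 + 2 + 1 = 9 and occupies 2 bytes.
Bytes at offsets 9..10: 37 F4.
Little-endian: lowest address holds the least-significant byte.
Reassemble most-significant byte first: F4 37 → 0xF437.
0xF437 = 62519.

62519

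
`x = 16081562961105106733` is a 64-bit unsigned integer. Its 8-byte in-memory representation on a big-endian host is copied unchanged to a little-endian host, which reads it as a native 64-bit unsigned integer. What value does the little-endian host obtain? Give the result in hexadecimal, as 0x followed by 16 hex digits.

0x2DB7BF314F302DDF

16081562961105106733 in 64-bit hexadecimal is 0xDF2D304F31BFB72D.
Stored big-endian, the bytes at ascending addresses are DF 2D 30 4F 31 BF B7 2D.
Read back as little-endian, the first byte is least significant, giving 0x2DB7BF314F302DDF.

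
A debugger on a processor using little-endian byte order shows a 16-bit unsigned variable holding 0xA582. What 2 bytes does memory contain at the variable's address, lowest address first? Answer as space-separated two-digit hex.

Split into bytes (most-significant first): A5 82.
Little-endian stores the least-significant byte at the lowest address.
So at ascending addresses the bytes are 82 A5.

82 A5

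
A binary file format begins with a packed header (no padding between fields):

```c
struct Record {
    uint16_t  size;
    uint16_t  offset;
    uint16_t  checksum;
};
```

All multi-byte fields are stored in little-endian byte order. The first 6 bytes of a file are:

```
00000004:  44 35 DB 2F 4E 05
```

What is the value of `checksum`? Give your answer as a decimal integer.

1358

`checksum` follows `size` (2 B), `offset` (2 B), so it starts at offset 2 + 2 = 4 and occupies 2 bytes.
Bytes at offsets 4..5: 4E 05.
Little-endian stores the least-significant byte at the lowest address.
Reassemble most-significant byte first: 05 4E → 0x054E.
0x054E = 1358.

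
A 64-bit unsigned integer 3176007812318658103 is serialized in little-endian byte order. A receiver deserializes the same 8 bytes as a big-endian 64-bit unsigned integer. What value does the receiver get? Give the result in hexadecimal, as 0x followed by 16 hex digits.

3176007812318658103 in 64-bit hexadecimal is 0x2C137247311E7E37.
Stored little-endian, the bytes at ascending addresses are 37 7E 1E 31 47 72 13 2C.
Read back as big-endian, the last byte is least significant, giving 0x377E1E314772132C.

0x377E1E314772132C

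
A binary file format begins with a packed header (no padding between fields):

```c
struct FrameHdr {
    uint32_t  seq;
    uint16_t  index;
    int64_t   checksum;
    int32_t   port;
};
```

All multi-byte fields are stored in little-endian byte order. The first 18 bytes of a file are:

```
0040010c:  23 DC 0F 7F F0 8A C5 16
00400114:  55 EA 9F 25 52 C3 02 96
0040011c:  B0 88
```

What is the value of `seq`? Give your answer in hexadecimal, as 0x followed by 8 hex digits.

`seq` is the first field, at byte offset 0, occupying 4 bytes.
Bytes at offsets 0..3: 23 DC 0F 7F.
Little-endian: lowest address holds the least-significant byte.
Reassemble most-significant byte first: 7F 0F DC 23 → 0x7F0FDC23.

0x7F0FDC23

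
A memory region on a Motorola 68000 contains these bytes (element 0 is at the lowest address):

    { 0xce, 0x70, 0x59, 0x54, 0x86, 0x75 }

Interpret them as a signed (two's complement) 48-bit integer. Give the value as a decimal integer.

-54493046339979

In big-endian order the high byte comes first in memory.
The bytes are already most-significant first: 0xCE7059548675.
Top bit is set, so as a signed 48-bit value this is 0xCE7059548675 − 2^48 = -54493046339979.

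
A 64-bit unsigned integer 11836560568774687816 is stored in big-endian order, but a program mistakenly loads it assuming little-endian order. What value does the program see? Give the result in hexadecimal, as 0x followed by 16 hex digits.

11836560568774687816 in 64-bit hexadecimal is 0xA443E91FE035FC48.
Stored big-endian, the bytes at ascending addresses are A4 43 E9 1F E0 35 FC 48.
Read back as little-endian, the first byte is least significant, giving 0x48FC35E01FE943A4.

0x48FC35E01FE943A4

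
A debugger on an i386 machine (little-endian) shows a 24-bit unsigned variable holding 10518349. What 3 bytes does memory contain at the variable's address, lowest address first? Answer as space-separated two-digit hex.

4D 7F A0

10518349 in hexadecimal, padded to 24 bits, is 0xA07F4D.
Split into bytes (most-significant first): A0 7F 4D.
In little-endian order the low byte comes first in memory.
So at ascending addresses the bytes are 4D 7F A0.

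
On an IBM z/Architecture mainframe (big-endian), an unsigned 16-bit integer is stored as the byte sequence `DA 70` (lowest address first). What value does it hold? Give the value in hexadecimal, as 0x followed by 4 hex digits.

0xDA70

Big-endian stores the most-significant byte at the lowest address.
The bytes are already most-significant first: 0xDA70.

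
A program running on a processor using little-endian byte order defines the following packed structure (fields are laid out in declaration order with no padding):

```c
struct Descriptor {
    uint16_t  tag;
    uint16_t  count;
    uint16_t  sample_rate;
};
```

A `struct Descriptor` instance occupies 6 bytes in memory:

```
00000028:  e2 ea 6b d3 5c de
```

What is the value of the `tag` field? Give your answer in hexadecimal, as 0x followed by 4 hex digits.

`tag` is the first field, at byte offset 0, occupying 2 bytes.
Bytes at offsets 0..1: E2 EA.
In little-endian order the low byte comes first in memory.
Reassemble most-significant byte first: EA E2 → 0xEAE2.

0xEAE2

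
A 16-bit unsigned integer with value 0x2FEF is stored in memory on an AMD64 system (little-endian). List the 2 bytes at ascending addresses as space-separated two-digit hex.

Split into bytes (most-significant first): 2F EF.
Little-endian stores the least-significant byte at the lowest address.
So at ascending addresses the bytes are EF 2F.

EF 2F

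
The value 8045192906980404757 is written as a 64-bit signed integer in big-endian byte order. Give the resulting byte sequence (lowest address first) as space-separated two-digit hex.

6F A6 44 52 DA 0F 2E 15

8045192906980404757 in hexadecimal, padded to 64 bits, is 0x6FA64452DA0F2E15.
Split into bytes (most-significant first): 6F A6 44 52 DA 0F 2E 15.
Big-endian: lowest address holds the most-significant byte.
So the memory order matches the most-significant-first order: 6F A6 44 52 DA 0F 2E 15.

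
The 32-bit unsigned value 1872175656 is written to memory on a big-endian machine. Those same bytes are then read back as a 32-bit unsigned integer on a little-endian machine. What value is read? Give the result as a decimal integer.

1872175656 in 32-bit hexadecimal is 0x6F972228.
Stored big-endian, the bytes at ascending addresses are 6F 97 22 28.
Read back as little-endian, the first byte is least significant, giving 0x2822976F.
0x2822976F = 673355631.

673355631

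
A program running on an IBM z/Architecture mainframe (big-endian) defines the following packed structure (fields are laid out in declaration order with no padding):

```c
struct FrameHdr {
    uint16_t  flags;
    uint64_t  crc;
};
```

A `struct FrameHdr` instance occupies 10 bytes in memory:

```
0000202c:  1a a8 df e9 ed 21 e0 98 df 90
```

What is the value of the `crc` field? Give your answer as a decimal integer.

16134687869789331344

`crc` follows `flags` (2 bytes), so it starts at byte offset 2 and occupies 8 bytes.
Bytes at offsets 2..9: DF E9 ED 21 E0 98 DF 90.
In big-endian order the high byte comes first in memory.
The bytes are already most-significant first: 0xDFE9ED21E098DF90.
0xDFE9ED21E098DF90 = 16134687869789331344.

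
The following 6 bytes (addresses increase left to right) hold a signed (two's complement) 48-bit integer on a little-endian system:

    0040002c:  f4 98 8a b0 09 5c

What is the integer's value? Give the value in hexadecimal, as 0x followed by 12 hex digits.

0x5C09B08A98F4

Little-endian stores the least-significant byte at the lowest address.
Reassemble most-significant byte first: 5C 09 B0 8A 98 F4 → 0x5C09B08A98F4.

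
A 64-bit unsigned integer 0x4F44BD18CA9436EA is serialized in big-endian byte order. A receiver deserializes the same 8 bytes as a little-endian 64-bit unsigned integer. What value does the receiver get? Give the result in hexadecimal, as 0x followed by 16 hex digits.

Stored big-endian, the bytes at ascending addresses are 4F 44 BD 18 CA 94 36 EA.
Read back as little-endian, the first byte is least significant, giving 0xEA3694CA18BD444F.

0xEA3694CA18BD444F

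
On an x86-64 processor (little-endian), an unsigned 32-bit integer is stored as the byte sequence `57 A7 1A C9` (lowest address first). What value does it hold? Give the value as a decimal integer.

Little-endian: lowest address holds the least-significant byte.
Reassemble most-significant byte first: C9 1A A7 57 → 0xC91AA757.
0xC91AA757 = 3373967191.

3373967191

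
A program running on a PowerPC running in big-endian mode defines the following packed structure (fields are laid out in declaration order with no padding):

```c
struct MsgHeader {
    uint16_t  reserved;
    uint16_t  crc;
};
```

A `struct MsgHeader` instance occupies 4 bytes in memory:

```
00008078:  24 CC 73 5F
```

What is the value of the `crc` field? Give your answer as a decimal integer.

29535

`crc` follows `reserved` (2 bytes), so it starts at byte offset 2 and occupies 2 bytes.
Bytes at offsets 2..3: 73 5F.
Big-endian: lowest address holds the most-significant byte.
The bytes are already most-significant first: 0x735F.
0x735F = 29535.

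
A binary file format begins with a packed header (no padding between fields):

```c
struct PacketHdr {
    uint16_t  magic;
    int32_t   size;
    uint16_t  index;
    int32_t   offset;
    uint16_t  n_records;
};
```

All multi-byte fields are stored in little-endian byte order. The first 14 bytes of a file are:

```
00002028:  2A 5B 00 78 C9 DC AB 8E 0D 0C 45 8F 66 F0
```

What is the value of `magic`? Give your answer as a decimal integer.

`magic` is the first field, at byte offset 0, occupying 2 bytes.
Bytes at offsets 0..1: 2A 5B.
Little-endian: lowest address holds the least-significant byte.
Reassemble most-significant byte first: 5B 2A → 0x5B2A.
0x5B2A = 23338.

23338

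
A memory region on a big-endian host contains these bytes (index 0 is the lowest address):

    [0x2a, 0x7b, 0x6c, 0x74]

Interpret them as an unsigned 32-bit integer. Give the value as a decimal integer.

712731764

Big-endian: lowest address holds the most-significant byte.
The bytes are already most-significant first: 0x2A7B6C74.
0x2A7B6C74 = 712731764.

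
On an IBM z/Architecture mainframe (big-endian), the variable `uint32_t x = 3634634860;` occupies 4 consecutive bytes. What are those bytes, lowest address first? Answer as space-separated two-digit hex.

D8 A4 20 6C

3634634860 in hexadecimal, padded to 32 bits, is 0xD8A4206C.
Split into bytes (most-significant first): D8 A4 20 6C.
Big-endian stores the most-significant byte at the lowest address.
So the memory order matches the most-significant-first order: D8 A4 20 6C.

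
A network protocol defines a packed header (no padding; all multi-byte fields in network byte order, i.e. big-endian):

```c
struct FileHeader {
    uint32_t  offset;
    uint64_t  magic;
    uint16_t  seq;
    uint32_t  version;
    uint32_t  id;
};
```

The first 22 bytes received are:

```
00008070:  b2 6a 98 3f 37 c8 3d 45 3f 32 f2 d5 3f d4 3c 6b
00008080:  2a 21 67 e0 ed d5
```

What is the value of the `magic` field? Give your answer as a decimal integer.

4019530035050509013

`magic` follows `offset` (4 bytes), so it starts at byte offset 4 and occupies 8 bytes.
Bytes at offsets 4..11: 37 C8 3D 45 3F 32 F2 D5.
In big-endian order the high byte comes first in memory.
The bytes are already most-significant first: 0x37C83D453F32F2D5.
0x37C83D453F32F2D5 = 4019530035050509013.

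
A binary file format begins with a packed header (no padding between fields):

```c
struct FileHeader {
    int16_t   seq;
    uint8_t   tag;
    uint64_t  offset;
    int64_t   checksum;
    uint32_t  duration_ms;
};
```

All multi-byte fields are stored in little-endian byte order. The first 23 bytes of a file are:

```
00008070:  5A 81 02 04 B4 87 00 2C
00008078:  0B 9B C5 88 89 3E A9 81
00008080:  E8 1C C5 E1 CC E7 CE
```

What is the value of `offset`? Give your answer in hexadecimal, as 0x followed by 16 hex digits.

`offset` follows `seq` (2 B), `tag` (1 B), so it starts at offset 2 + 1 = 3 and occupies 8 bytes.
Bytes at offsets 3..10: 04 B4 87 00 2C 0B 9B C5.
Little-endian: lowest address holds the least-significant byte.
Reassemble most-significant byte first: C5 9B 0B 2C 00 87 B4 04 → 0xC59B0B2C0087B404.

0xC59B0B2C0087B404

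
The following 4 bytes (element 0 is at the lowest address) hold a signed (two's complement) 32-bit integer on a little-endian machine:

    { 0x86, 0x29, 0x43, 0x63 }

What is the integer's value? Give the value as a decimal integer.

1665345926

Little-endian stores the least-significant byte at the lowest address.
Reassemble most-significant byte first: 63 43 29 86 → 0x63432986.
0x63432986 = 1665345926.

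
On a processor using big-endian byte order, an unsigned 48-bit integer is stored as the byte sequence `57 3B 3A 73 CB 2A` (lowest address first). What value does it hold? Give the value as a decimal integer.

95911895354154

Big-endian: lowest address holds the most-significant byte.
The bytes are already most-significant first: 0x573B3A73CB2A.
0x573B3A73CB2A = 95911895354154.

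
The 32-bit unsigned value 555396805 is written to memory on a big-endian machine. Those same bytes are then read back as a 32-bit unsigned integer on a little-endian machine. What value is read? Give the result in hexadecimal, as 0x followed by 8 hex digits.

0xC5AE1A21

555396805 in 32-bit hexadecimal is 0x211AAEC5.
Stored big-endian, the bytes at ascending addresses are 21 1A AE C5.
Read back as little-endian, the first byte is least significant, giving 0xC5AE1A21.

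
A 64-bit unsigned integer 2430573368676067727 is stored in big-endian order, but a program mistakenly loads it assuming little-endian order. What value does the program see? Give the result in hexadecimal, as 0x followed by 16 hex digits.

2430573368676067727 in 64-bit hexadecimal is 0x21BB2199E076298F.
Stored big-endian, the bytes at ascending addresses are 21 BB 21 99 E0 76 29 8F.
Read back as little-endian, the first byte is least significant, giving 0x8F2976E09921BB21.

0x8F2976E09921BB21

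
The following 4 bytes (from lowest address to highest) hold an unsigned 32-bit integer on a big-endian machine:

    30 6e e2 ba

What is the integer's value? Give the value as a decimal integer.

812573370

Big-endian: lowest address holds the most-significant byte.
The bytes are already most-significant first: 0x306EE2BA.
0x306EE2BA = 812573370.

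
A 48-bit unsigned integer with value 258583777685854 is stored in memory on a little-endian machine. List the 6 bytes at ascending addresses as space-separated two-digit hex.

5E B1 36 3A 2E EB

258583777685854 in hexadecimal, padded to 48 bits, is 0xEB2E3A36B15E.
Split into bytes (most-significant first): EB 2E 3A 36 B1 5E.
Little-endian: lowest address holds the least-significant byte.
So at ascending addresses the bytes are 5E B1 36 3A 2E EB.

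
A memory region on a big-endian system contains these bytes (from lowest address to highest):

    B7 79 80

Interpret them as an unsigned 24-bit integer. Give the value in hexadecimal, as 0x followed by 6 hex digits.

0xB77980

Big-endian: lowest address holds the most-significant byte.
The bytes are already most-significant first: 0xB77980.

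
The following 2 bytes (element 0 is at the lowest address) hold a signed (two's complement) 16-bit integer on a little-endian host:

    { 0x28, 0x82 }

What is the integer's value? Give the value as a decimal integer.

-32216

In little-endian order the low byte comes first in memory.
Reassemble most-significant byte first: 82 28 → 0x8228.
Top bit is set, so as a signed 16-bit value this is 0x8228 − 2^16 = -32216.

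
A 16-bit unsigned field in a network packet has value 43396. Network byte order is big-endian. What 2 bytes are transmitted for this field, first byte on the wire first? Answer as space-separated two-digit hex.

A9 84

43396 in hexadecimal, padded to 16 bits, is 0xA984.
Split into bytes (most-significant first): A9 84.
Big-endian stores the most-significant byte at the lowest address.
So the memory order matches the most-significant-first order: A9 84.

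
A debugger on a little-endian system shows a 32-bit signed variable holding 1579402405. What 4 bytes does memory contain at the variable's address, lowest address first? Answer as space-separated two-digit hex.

1579402405 in hexadecimal, padded to 32 bits, is 0x5E23C4A5.
Split into bytes (most-significant first): 5E 23 C4 A5.
Little-endian stores the least-significant byte at the lowest address.
So at ascending addresses the bytes are A5 C4 23 5E.

A5 C4 23 5E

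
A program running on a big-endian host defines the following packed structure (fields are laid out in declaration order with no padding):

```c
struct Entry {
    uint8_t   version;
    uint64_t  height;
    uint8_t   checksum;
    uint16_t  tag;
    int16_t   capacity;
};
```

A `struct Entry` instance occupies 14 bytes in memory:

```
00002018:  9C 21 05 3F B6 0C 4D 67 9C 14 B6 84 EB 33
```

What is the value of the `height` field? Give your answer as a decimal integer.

2379378029258172316

`height` follows `version` (1 byte), so it starts at byte offset 1 and occupies 8 bytes.
Bytes at offsets 1..8: 21 05 3F B6 0C 4D 67 9C.
Big-endian stores the most-significant byte at the lowest address.
The bytes are already most-significant first: 0x21053FB60C4D679C.
0x21053FB60C4D679C = 2379378029258172316.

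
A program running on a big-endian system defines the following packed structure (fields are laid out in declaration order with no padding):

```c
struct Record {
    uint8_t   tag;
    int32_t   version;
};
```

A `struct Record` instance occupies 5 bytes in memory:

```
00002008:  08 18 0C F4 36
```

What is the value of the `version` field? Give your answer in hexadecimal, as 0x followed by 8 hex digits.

0x180CF436

`version` follows `tag` (1 byte), so it starts at byte offset 1 and occupies 4 bytes.
Bytes at offsets 1..4: 18 0C F4 36.
In big-endian order the high byte comes first in memory.
The bytes are already most-significant first: 0x180CF436.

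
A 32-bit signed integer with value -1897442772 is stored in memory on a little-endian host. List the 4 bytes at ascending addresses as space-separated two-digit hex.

2C 52 E7 8E

Two's complement of -1897442772 in 32 bits: 1897442772 = 0x7118ADD4; invert → 0x8EE7522B; add 1 → 0x8EE7522C.
Split into bytes (most-significant first): 8E E7 52 2C.
Little-endian: lowest address holds the least-significant byte.
So at ascending addresses the bytes are 2C 52 E7 8E.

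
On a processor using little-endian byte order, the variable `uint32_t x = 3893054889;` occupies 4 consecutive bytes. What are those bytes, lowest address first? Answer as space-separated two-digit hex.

A9 4D 0B E8

3893054889 in hexadecimal, padded to 32 bits, is 0xE80B4DA9.
Split into bytes (most-significant first): E8 0B 4D A9.
Little-endian: lowest address holds the least-significant byte.
So at ascending addresses the bytes are A9 4D 0B E8.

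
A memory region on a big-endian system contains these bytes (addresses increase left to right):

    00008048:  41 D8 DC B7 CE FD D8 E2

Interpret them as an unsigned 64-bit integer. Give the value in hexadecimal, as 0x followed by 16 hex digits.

0x41D8DCB7CEFDD8E2

In big-endian order the high byte comes first in memory.
The bytes are already most-significant first: 0x41D8DCB7CEFDD8E2.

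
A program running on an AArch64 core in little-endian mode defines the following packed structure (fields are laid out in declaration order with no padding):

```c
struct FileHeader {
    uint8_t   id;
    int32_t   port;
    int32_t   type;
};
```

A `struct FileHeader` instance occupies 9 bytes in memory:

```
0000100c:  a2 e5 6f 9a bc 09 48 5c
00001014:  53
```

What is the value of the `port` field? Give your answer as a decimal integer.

-1130729499

`port` follows `id` (1 byte), so it starts at byte offset 1 and occupies 4 bytes.
Bytes at offsets 1..4: E5 6F 9A BC.
In little-endian order the low byte comes first in memory.
Reassemble most-significant byte first: BC 9A 6F E5 → 0xBC9A6FE5.
Top bit is set, so as a signed 32-bit value this is 0xBC9A6FE5 − 2^32 = -1130729499.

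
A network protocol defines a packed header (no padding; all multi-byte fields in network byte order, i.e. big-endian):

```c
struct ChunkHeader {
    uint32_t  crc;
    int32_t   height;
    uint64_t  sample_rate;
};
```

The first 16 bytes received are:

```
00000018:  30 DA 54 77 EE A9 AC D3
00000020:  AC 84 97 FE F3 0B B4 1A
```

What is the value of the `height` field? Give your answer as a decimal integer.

-290870061

`height` follows `crc` (4 bytes), so it starts at byte offset 4 and occupies 4 bytes.
Bytes at offsets 4..7: EE A9 AC D3.
Big-endian stores the most-significant byte at the lowest address.
The bytes are already most-significant first: 0xEEA9ACD3.
Top bit is set, so as a signed 32-bit value this is 0xEEA9ACD3 − 2^32 = -290870061.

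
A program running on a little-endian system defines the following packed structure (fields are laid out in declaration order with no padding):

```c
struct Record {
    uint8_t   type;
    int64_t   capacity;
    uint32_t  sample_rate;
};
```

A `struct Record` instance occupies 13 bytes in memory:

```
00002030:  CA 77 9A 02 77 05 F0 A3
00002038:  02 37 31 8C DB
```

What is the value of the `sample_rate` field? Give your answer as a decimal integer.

`sample_rate` follows `type` (1 B), `capacity` (8 B), so it starts at offset 1 + 8 = 9 and occupies 4 bytes.
Bytes at offsets 9..12: 37 31 8C DB.
Little-endian stores the least-significant byte at the lowest address.
Reassemble most-significant byte first: DB 8C 31 37 → 0xDB8C3137.
0xDB8C3137 = 3683397943.

3683397943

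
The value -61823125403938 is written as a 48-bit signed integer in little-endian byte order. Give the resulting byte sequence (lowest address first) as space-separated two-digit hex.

Two's complement of -61823125403938 in 48 bits: 61823125403938 = 0x383A516DB922; invert → 0xC7C5AE9246DD; add 1 → 0xC7C5AE9246DE.
Split into bytes (most-significant first): C7 C5 AE 92 46 DE.
Little-endian stores the least-significant byte at the lowest address.
So at ascending addresses the bytes are DE 46 92 AE C5 C7.

DE 46 92 AE C5 C7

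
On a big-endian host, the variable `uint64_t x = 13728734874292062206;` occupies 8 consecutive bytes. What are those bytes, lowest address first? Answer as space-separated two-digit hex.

13728734874292062206 in hexadecimal, padded to 64 bits, is 0xBE8643A155B207FE.
Split into bytes (most-significant first): BE 86 43 A1 55 B2 07 FE.
Big-endian stores the most-significant byte at the lowest address.
So the memory order matches the most-significant-first order: BE 86 43 A1 55 B2 07 FE.

BE 86 43 A1 55 B2 07 FE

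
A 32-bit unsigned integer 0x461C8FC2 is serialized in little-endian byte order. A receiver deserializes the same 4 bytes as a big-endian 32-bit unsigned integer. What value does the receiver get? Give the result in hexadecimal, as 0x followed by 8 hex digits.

Stored little-endian, the bytes at ascending addresses are C2 8F 1C 46.
Read back as big-endian, the last byte is least significant, giving 0xC28F1C46.

0xC28F1C46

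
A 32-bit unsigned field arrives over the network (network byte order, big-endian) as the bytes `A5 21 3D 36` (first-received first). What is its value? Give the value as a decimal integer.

2770418998

Big-endian stores the most-significant byte at the lowest address.
The bytes are already most-significant first: 0xA5213D36.
0xA5213D36 = 2770418998.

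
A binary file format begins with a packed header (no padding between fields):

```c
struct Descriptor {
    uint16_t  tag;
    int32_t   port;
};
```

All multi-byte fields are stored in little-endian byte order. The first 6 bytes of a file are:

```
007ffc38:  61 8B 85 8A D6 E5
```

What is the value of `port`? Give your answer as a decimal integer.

`port` follows `tag` (2 bytes), so it starts at byte offset 2 and occupies 4 bytes.
Bytes at offsets 2..5: 85 8A D6 E5.
Little-endian stores the least-significant byte at the lowest address.
Reassemble most-significant byte first: E5 D6 8A 85 → 0xE5D68A85.
Top bit is set, so as a signed 32-bit value this is 0xE5D68A85 − 2^32 = -438924667.

-438924667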